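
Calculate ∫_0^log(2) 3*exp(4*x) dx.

Let u = exp(x), so du = exp(x) dx. When x = 0, u = 1; when x = log(2), u = 2.
The integral becomes 3·∫ u**3 du from 1 to 2, with antiderivative 3*u**4/4.
Back in x: F(x) = 3*exp(4*x)/4.
Then F(log(2)) - F(0) = (12) - (3/4) = 45/4.

45/4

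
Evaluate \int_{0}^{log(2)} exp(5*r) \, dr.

31/5

Let u = exp(r), so du = exp(r) dr. When r = 0, u = 1; when r = log(2), u = 2.
The integral becomes ∫ u**4 du from 1 to 2, with antiderivative u**5/5.
Back in r: F(r) = exp(5*r)/5.
Then F(log(2)) - F(0) = (32/5) - (1/5) = 31/5.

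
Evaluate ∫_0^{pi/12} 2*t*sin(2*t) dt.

-sqrt(3)*pi/24 + 1/4

Integrate by parts once (u = t, dv = 2*sin(2*t) dt).
An antiderivative is F(t) = -t*cos(2*t) + sin(2*t)/2.
Then F(pi/12) - F(0) = (-sqrt(3)*pi/24 + 1/4) - (0) = -sqrt(3)*pi/24 + 1/4.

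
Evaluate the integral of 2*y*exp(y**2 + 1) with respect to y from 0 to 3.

Let u = y**2 + 1, so du = 2*y dy. When y = 0, u = 1; when y = 3, u = 10.
The integral becomes ∫ exp(u) du from 1 to 10, with antiderivative exp(u).
Back in y: F(y) = exp(y**2 + 1).
Then F(3) - F(0) = (exp(10)) - (exp(1)) = -exp(1) + exp(10).

-exp(1) + exp(10)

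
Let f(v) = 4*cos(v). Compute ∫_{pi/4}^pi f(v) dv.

An antiderivative is F(v) = 4*sin(v).
Then F(pi) - F(pi/4) = (0) - (2*sqrt(2)) = -2*sqrt(2).

-2*sqrt(2)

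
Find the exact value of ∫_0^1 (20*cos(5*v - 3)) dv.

4*sin(3) + 4*sin(2)

Let u = 5*v - 3, so du = 5 dv. When v = 0, u = -3; when v = 1, u = 2.
The integral becomes 4·∫ cos(u) du from -3 to 2, with antiderivative 4*sin(u).
Back in v: F(v) = 4*sin(5*v - 3).
Then F(1) - F(0) = (4*sin(2)) - (-4*sin(3)) = 4*sin(3) + 4*sin(2).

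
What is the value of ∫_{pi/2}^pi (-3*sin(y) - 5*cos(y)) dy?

An antiderivative is F(y) = -5*sin(y) + 3*cos(y).
Then F(pi) - F(pi/2) = (-3) - (-5) = 2.

2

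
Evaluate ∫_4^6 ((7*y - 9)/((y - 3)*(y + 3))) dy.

-5*log(7) + 12*log(3)

Factor the denominator: y**2 - 9 = (y + 3)(y - 3).
Partial fractions: (7*y - 9)/((y - 3)*(y + 3)) = 5/(y + 3) + 2/(y - 3).
An antiderivative is F(y) = 2*log(y - 3) + 5*log(y + 3).
Then F(6) - F(4) = (12*log(3)) - (5*log(7)) = -5*log(7) + 12*log(3).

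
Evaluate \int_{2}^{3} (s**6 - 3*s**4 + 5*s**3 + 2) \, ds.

35111/140

By the power rule, an antiderivative is F(s) = s**7/7 - 3*s**5/5 + 5*s**4/4 + 2*s.
Then F(3) - F(2) = (38343/140) - (808/35) = 35111/140.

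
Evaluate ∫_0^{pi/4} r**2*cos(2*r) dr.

Integrate by parts twice (u = r^2, dv = cos(2*r) dr).
An antiderivative is F(r) = r**2*sin(2*r)/2 + r*cos(2*r)/2 - sin(2*r)/4.
Then F(pi/4) - F(0) = (-1/4 + pi**2/32) - (0) = -1/4 + pi**2/32.

-1/4 + pi**2/32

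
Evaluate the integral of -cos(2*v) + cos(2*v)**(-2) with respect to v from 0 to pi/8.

An antiderivative is F(v) = -sin(2*v)/2 + tan(2*v)/2.
Then F(pi/8) - F(0) = (1/2 - sqrt(2)/4) - (0) = 1/2 - sqrt(2)/4.

1/2 - sqrt(2)/4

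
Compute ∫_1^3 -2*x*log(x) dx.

4 - 9*log(3)

Integrate by parts once (u = ln x, dv = -2*x dx).
An antiderivative is F(x) = -x**2*(2*log(x) - 1)/2.
Then F(3) - F(1) = (9/2 - 9*log(3)) - (1/2) = 4 - 9*log(3).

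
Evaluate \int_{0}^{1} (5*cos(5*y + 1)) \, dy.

-sin(1) + sin(6)

Let u = 5*y + 1, so du = 5 dy. When y = 0, u = 1; when y = 1, u = 6.
The integral becomes ∫ cos(u) du from 1 to 6, with antiderivative sin(u).
Back in y: F(y) = sin(5*y + 1).
Then F(1) - F(0) = (sin(6)) - (sin(1)) = -sin(1) + sin(6).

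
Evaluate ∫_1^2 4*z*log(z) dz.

Integrate by parts once (u = ln z, dv = 4*z dz).
An antiderivative is F(z) = z**2*(2*log(z) - 1).
Then F(2) - F(1) = (-4 + 8*log(2)) - (-1) = -3 + 8*log(2).

-3 + 8*log(2)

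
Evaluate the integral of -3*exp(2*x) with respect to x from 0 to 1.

An antiderivative is F(x) = -3*exp(2*x)/2.
Then F(1) - F(0) = (-3*exp(2)/2) - (-3/2) = 3/2 - 3*exp(2)/2.

3/2 - 3*exp(2)/2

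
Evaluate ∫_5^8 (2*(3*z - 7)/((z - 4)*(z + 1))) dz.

log(81)

Factor the denominator: z**2 - 3*z - 4 = (z + 1)(z - 4).
Partial fractions: 2*(3*z - 7)/((z - 4)*(z + 1)) = 4/(z + 1) + 2/(z - 4).
An antiderivative is F(z) = 2*log(z - 4) + 4*log(z + 1).
Then F(8) - F(5) = (4*log(2) + 8*log(3)) - (4*log(2) + 4*log(3)) = log(81).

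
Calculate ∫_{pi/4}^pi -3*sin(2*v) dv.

3/2

An antiderivative is F(v) = 3*cos(2*v)/2.
Then F(pi) - F(pi/4) = (3/2) - (0) = 3/2.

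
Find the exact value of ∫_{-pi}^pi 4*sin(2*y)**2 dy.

4*pi

Use the identity sin^2(2*y) = (1 - cos(4*y))/2.
An antiderivative is F(y) = 2*y - sin(4*y)/2.
Then F(pi) - F(-pi) = (2*pi) - (-2*pi) = 4*pi.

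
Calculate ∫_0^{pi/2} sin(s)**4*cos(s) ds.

Let u = sin(s), so du = cos(s) ds. When s = 0, u = 0; when s = pi/2, u = 1.
The integral becomes ∫ u**4 du from 0 to 1, with antiderivative u**5/5.
Back in s: F(s) = sin(s)**5/5.
Then F(pi/2) - F(0) = (1/5) - (0) = 1/5.

1/5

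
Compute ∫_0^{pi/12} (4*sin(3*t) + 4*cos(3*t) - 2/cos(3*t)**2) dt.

An antiderivative is F(t) = 4*sin(3*t)/3 - 4*cos(3*t)/3 - 2*tan(3*t)/3.
Then F(pi/12) - F(0) = (-2/3) - (-4/3) = 2/3.

2/3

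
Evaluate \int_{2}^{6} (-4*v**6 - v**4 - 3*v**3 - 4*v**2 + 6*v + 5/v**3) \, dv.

-51212657/315

By the power rule, an antiderivative is F(v) = -4*v**7/7 - v**5/5 - 3*v**4/4 - 4*v**3/3 + 3*v**2 - 5/(2*v**2).
Then F(6) - F(2) = (-409930159/2520) - (-76301/840) = -51212657/315.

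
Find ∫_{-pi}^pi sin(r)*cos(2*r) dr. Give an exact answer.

Use the identity sin(r)cos(2*r) = [sin(3*r) + sin(-r)]/2.
An antiderivative is F(r) = cos(r)/2 - cos(3*r)/6.
Then F(pi) - F(-pi) = (-1/3) - (-1/3) = 0.

0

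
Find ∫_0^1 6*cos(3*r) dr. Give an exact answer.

2*sin(3)

Let u = 3*r, so du = 3 dr. When r = 0, u = 0; when r = 1, u = 3.
The integral becomes 2·∫ cos(u) du from 0 to 3, with antiderivative 2*sin(u).
Back in r: F(r) = 2*sin(3*r).
Then F(1) - F(0) = (2*sin(3)) - (0) = 2*sin(3).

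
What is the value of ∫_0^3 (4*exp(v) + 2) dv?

2 + 4*exp(3)

An antiderivative is F(v) = 2*v + 4*exp(v).
Then F(3) - F(0) = (6 + 4*exp(3)) - (4) = 2 + 4*exp(3).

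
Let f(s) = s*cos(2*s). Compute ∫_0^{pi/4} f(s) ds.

Integrate by parts once (u = s, dv = cos(2*s) ds).
An antiderivative is F(s) = s*sin(2*s)/2 + cos(2*s)/4.
Then F(pi/4) - F(0) = (pi/8) - (1/4) = -1/4 + pi/8.

-1/4 + pi/8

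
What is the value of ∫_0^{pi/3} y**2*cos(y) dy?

Integrate by parts twice (u = y^2, dv = cos(y) dy).
An antiderivative is F(y) = y**2*sin(y) + 2*y*cos(y) - 2*sin(y).
Then F(pi/3) - F(0) = (-sqrt(3) + sqrt(3)*pi**2/18 + pi/3) - (0) = -sqrt(3) + sqrt(3)*pi**2/18 + pi/3.

-sqrt(3) + sqrt(3)*pi**2/18 + pi/3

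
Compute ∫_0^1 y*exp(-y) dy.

Integrate by parts once (u = y, dv = exp(-y) dy).
An antiderivative is F(y) = (-y - 1)*exp(-y).
Then F(1) - F(0) = (-2*exp(-1)) - (-1) = 1 - 2*exp(-1).

1 - 2*exp(-1)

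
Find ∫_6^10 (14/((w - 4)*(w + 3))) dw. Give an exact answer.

-2*log(13) + 6*log(3)

Factor the denominator: w**2 - w - 12 = (w + 3)(w - 4).
Partial fractions: 14/((w - 4)*(w + 3)) = -2/(w + 3) + 2/(w - 4).
An antiderivative is F(w) = 2*log(w - 4) - 2*log(w + 3).
Then F(10) - F(6) = (-2*log(13) + 2*log(2) + 2*log(3)) - (log(4/81)) = -2*log(13) + 6*log(3).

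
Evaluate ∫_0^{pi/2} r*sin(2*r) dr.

pi/4

Integrate by parts once (u = r, dv = sin(2*r) dr).
An antiderivative is F(r) = -r*cos(2*r)/2 + sin(2*r)/4.
Then F(pi/2) - F(0) = (pi/4) - (0) = pi/4.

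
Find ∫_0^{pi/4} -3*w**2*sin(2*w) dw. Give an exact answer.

Integrate by parts twice (u = w^2, dv = -3*sin(2*w) dw).
An antiderivative is F(w) = 3*w**2*cos(2*w)/2 - 3*w*sin(2*w)/2 - 3*cos(2*w)/4.
Then F(pi/4) - F(0) = (-3*pi/8) - (-3/4) = 3/4 - 3*pi/8.

3/4 - 3*pi/8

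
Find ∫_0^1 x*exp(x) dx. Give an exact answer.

Integrate by parts once (u = x, dv = exp(x) dx).
An antiderivative is F(x) = (x - 1)*exp(x).
Then F(1) - F(0) = (0) - (-1) = 1.

1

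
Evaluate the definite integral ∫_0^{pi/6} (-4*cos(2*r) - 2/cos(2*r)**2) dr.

-2*sqrt(3)

An antiderivative is F(r) = -2*sin(2*r) - tan(2*r).
Then F(pi/6) - F(0) = (-2*sqrt(3)) - (0) = -2*sqrt(3).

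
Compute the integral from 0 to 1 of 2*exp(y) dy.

An antiderivative is F(y) = 2*exp(y).
Then F(1) - F(0) = (2*E) - (2) = -2 + 2*E.

-2 + 2*E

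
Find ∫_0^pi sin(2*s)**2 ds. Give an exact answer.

Use the identity sin^2(2*s) = (1 - cos(4*s))/2.
An antiderivative is F(s) = s/2 - sin(4*s)/8.
Then F(pi) - F(0) = (pi/2) - (0) = pi/2.

pi/2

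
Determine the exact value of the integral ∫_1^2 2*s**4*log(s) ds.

Integrate by parts once (u = ln s, dv = 2*s**4 ds).
An antiderivative is F(s) = 2*s**5*(5*log(s) - 1)/25.
Then F(2) - F(1) = (-64/25 + 64*log(2)/5) - (-2/25) = -62/25 + 64*log(2)/5.

-62/25 + 64*log(2)/5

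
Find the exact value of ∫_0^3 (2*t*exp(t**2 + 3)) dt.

-exp(3) + exp(12)

Let u = t**2 + 3, so du = 2*t dt. When t = 0, u = 3; when t = 3, u = 12.
The integral becomes ∫ exp(u) du from 3 to 12, with antiderivative exp(u).
Back in t: F(t) = exp(t**2 + 3).
Then F(3) - F(0) = (exp(12)) - (exp(3)) = -exp(3) + exp(12).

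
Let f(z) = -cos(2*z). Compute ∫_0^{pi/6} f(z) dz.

-sqrt(3)/4

An antiderivative is F(z) = -sin(2*z)/2.
Then F(pi/6) - F(0) = (-sqrt(3)/4) - (0) = -sqrt(3)/4.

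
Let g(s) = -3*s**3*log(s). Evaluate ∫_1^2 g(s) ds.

45/16 - 12*log(2)

Integrate by parts once (u = ln s, dv = -3*s**3 ds).
An antiderivative is F(s) = -3*s**4*(4*log(s) - 1)/16.
Then F(2) - F(1) = (3 - 12*log(2)) - (3/16) = 45/16 - 12*log(2).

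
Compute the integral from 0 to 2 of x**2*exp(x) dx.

Integrate by parts twice (u = x^2, dv = exp(x) dx).
An antiderivative is F(x) = (x**2 - 2*x + 2)*exp(x).
Then F(2) - F(0) = (2*exp(2)) - (2) = -2 + 2*exp(2).

-2 + 2*exp(2)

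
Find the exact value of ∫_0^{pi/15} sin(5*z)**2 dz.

-sqrt(3)/40 + pi/30

Use the identity sin^2(5*z) = (1 - cos(10*z))/2.
An antiderivative is F(z) = z/2 - sin(10*z)/20.
Then F(pi/15) - F(0) = (-sqrt(3)/40 + pi/30) - (0) = -sqrt(3)/40 + pi/30.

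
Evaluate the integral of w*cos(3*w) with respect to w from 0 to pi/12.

-1/9 + sqrt(2)*pi/72 + sqrt(2)/18

Integrate by parts once (u = w, dv = cos(3*w) dw).
An antiderivative is F(w) = w*sin(3*w)/3 + cos(3*w)/9.
Then F(pi/12) - F(0) = (sqrt(2)*(pi + 4)/72) - (1/9) = -1/9 + sqrt(2)*pi/72 + sqrt(2)/18.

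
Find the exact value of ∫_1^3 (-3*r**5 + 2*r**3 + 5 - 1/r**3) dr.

By the power rule, an antiderivative is F(r) = -r**6/2 + r**4/2 + 5*r + 1/(2*r**2).
Then F(3) - F(1) = (-5561/18) - (11/2) = -2830/9.

-2830/9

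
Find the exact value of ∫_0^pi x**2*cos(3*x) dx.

Integrate by parts twice (u = x^2, dv = cos(3*x) dx).
An antiderivative is F(x) = x**2*sin(3*x)/3 + 2*x*cos(3*x)/9 - 2*sin(3*x)/27.
Then F(pi) - F(0) = (-2*pi/9) - (0) = -2*pi/9.

-2*pi/9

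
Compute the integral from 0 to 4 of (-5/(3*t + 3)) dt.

An antiderivative is F(t) = -5*log(3*t + 3)/3.
Then F(4) - F(0) = (-5*log(15)/3) - (-5*log(3)/3) = -5*log(5)/3.

-5*log(5)/3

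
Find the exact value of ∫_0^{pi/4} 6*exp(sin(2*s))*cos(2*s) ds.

-3 + 3*E

Let u = sin(2*s), so du = 2*cos(2*s) ds. When s = 0, u = 0; when s = pi/4, u = 1.
The integral becomes 3·∫ exp(u) du from 0 to 1, with antiderivative 3*exp(u).
Back in s: F(s) = 3*exp(sin(2*s)).
Then F(pi/4) - F(0) = (3*E) - (3) = -3 + 3*E.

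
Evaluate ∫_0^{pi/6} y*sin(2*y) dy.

-pi/24 + sqrt(3)/8

Integrate by parts once (u = y, dv = sin(2*y) dy).
An antiderivative is F(y) = -y*cos(2*y)/2 + sin(2*y)/4.
Then F(pi/6) - F(0) = (-pi/24 + sqrt(3)/8) - (0) = -pi/24 + sqrt(3)/8.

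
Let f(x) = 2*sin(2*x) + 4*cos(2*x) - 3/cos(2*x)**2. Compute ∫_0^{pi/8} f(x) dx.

-1/2 + sqrt(2)/2

An antiderivative is F(x) = 2*sin(2*x) - cos(2*x) - 3*tan(2*x)/2.
Then F(pi/8) - F(0) = (-3/2 + sqrt(2)/2) - (-1) = -1/2 + sqrt(2)/2.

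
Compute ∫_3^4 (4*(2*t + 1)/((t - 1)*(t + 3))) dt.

Factor the denominator: t**2 + 2*t - 3 = (t + 3)(t - 1).
Partial fractions: 4*(2*t + 1)/((t - 1)*(t + 3)) = 5/(t + 3) + 3/(t - 1).
An antiderivative is F(t) = 3*log(t - 1) + 5*log(t + 3).
Then F(4) - F(3) = (3*log(3) + 5*log(7)) - (5*log(3) + 8*log(2)) = -8*log(2) - 2*log(3) + 5*log(7).

-8*log(2) - 2*log(3) + 5*log(7)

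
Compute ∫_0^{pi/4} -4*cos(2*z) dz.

An antiderivative is F(z) = -2*sin(2*z).
Then F(pi/4) - F(0) = (-2) - (0) = -2.

-2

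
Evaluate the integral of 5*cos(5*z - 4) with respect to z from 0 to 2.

Let u = 5*z - 4, so du = 5 dz. When z = 0, u = -4; when z = 2, u = 6.
The integral becomes ∫ cos(u) du from -4 to 6, with antiderivative sin(u).
Back in z: F(z) = sin(5*z - 4).
Then F(2) - F(0) = (sin(6)) - (-sin(4)) = sin(4) + sin(6).

sin(4) + sin(6)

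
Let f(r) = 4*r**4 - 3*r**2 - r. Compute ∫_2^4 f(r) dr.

3658/5

By the power rule, an antiderivative is F(r) = 4*r**5/5 - r**3 - r**2/2.
Then F(4) - F(2) = (3736/5) - (78/5) = 3658/5.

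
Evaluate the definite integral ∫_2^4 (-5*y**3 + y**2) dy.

By the power rule, an antiderivative is F(y) = -5*y**4/4 + y**3/3.
Then F(4) - F(2) = (-896/3) - (-52/3) = -844/3.

-844/3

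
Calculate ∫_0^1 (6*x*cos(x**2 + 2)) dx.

Let u = x**2 + 2, so du = 2*x dx. When x = 0, u = 2; when x = 1, u = 3.
The integral becomes 3·∫ cos(u) du from 2 to 3, with antiderivative 3*sin(u).
Back in x: F(x) = 3*sin(x**2 + 2).
Then F(1) - F(0) = (3*sin(3)) - (3*sin(2)) = -3*sin(2) + 3*sin(3).

-3*sin(2) + 3*sin(3)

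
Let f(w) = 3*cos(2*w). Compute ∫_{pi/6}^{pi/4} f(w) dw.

An antiderivative is F(w) = 3*sin(2*w)/2.
Then F(pi/4) - F(pi/6) = (3/2) - (3*sqrt(3)/4) = 3/2 - 3*sqrt(3)/4.

3/2 - 3*sqrt(3)/4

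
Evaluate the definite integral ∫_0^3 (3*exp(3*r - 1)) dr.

-(1 - exp(9))*exp(-1)

Let u = 3*r - 1, so du = 3 dr. When r = 0, u = -1; when r = 3, u = 8.
The integral becomes ∫ exp(u) du from -1 to 8, with antiderivative exp(u).
Back in r: F(r) = exp(3*r - 1).
Then F(3) - F(0) = (exp(8)) - (exp(-1)) = -(1 - exp(9))*exp(-1).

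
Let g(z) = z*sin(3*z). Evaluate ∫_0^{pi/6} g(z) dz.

Integrate by parts once (u = z, dv = sin(3*z) dz).
An antiderivative is F(z) = -z*cos(3*z)/3 + sin(3*z)/9.
Then F(pi/6) - F(0) = (1/9) - (0) = 1/9.

1/9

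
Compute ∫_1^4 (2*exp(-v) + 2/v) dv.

An antiderivative is F(v) = 2*log(v) - 2*exp(-v).
Then F(4) - F(1) = (-2*exp(-4) + 4*log(2)) - (-2*exp(-1)) = -2*exp(-4) + 2*exp(-1) + 4*log(2).

-2*exp(-4) + 2*exp(-1) + 4*log(2)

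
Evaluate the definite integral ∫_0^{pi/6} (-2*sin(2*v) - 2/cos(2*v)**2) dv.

An antiderivative is F(v) = cos(2*v) - tan(2*v).
Then F(pi/6) - F(0) = (1/2 - sqrt(3)) - (1) = -sqrt(3) - 1/2.

-sqrt(3) - 1/2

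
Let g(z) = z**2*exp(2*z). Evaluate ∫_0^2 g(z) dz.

-1/4 + 5*exp(4)/4

Integrate by parts twice (u = z^2, dv = exp(2*z) dz).
An antiderivative is F(z) = (2*z**2 - 2*z + 1)*exp(2*z)/4.
Then F(2) - F(0) = (5*exp(4)/4) - (1/4) = -1/4 + 5*exp(4)/4.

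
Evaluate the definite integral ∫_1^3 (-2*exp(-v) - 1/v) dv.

An antiderivative is F(v) = -log(v) + 2*exp(-v).
Then F(3) - F(1) = (-log(3) + 2*exp(-3)) - (2*exp(-1)) = -log(3) - 2*exp(-1) + 2*exp(-3).

-log(3) - 2*exp(-1) + 2*exp(-3)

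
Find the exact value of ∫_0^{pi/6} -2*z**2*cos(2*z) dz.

-pi/12 - sqrt(3)*pi**2/72 + sqrt(3)/4

Integrate by parts twice (u = z^2, dv = -2*cos(2*z) dz).
An antiderivative is F(z) = -z**2*sin(2*z) - z*cos(2*z) + sin(2*z)/2.
Then F(pi/6) - F(0) = (-pi/12 - sqrt(3)*pi**2/72 + sqrt(3)/4) - (0) = -pi/12 - sqrt(3)*pi**2/72 + sqrt(3)/4.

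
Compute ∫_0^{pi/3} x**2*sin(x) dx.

Integrate by parts twice (u = x^2, dv = sin(x) dx).
An antiderivative is F(x) = -x**2*cos(x) + 2*x*sin(x) + 2*cos(x).
Then F(pi/3) - F(0) = (-pi**2/18 + 1 + sqrt(3)*pi/3) - (2) = -1 - pi**2/18 + sqrt(3)*pi/3.

-1 - pi**2/18 + sqrt(3)*pi/3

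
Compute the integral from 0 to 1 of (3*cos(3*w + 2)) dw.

Let u = 3*w + 2, so du = 3 dw. When w = 0, u = 2; when w = 1, u = 5.
The integral becomes ∫ cos(u) du from 2 to 5, with antiderivative sin(u).
Back in w: F(w) = sin(3*w + 2).
Then F(1) - F(0) = (sin(5)) - (sin(2)) = sin(5) - sin(2).

sin(5) - sin(2)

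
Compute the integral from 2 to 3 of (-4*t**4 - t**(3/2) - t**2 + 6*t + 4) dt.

-2342/15 - 18*sqrt(3)/5 + 8*sqrt(2)/5

By the power rule, an antiderivative is F(t) = -2*t**(5/2)/5 - 4*t**5/5 - t**3/3 + 3*t**2 + 4*t.
Then F(3) - F(2) = (-822/5 - 18*sqrt(3)/5) - (-124/15 - 8*sqrt(2)/5) = -2342/15 - 18*sqrt(3)/5 + 8*sqrt(2)/5.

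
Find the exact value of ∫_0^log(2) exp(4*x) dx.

Let u = exp(x), so du = exp(x) dx. When x = 0, u = 1; when x = log(2), u = 2.
The integral becomes ∫ u**3 du from 1 to 2, with antiderivative u**4/4.
Back in x: F(x) = exp(4*x)/4.
Then F(log(2)) - F(0) = (4) - (1/4) = 15/4.

15/4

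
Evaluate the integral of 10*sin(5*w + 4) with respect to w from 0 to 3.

-2*cos(19) + 2*cos(4)

Let u = 5*w + 4, so du = 5 dw. When w = 0, u = 4; when w = 3, u = 19.
The integral becomes 2·∫ sin(u) du from 4 to 19, with antiderivative -2*cos(u).
Back in w: F(w) = -2*cos(5*w + 4).
Then F(3) - F(0) = (-2*cos(19)) - (-2*cos(4)) = -2*cos(19) + 2*cos(4).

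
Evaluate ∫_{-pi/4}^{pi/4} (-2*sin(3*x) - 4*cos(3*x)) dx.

-4*sqrt(2)/3

An antiderivative is F(x) = -4*sin(3*x)/3 + 2*cos(3*x)/3.
Then F(pi/4) - F(-pi/4) = (-sqrt(2)) - (sqrt(2)/3) = -4*sqrt(2)/3.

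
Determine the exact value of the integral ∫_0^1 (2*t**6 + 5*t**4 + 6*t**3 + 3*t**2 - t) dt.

23/7

By the power rule, an antiderivative is F(t) = 2*t**7/7 + t**5 + 3*t**4/2 + t**3 - t**2/2.
Then F(1) - F(0) = (23/7) - (0) = 23/7.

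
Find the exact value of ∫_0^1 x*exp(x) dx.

Integrate by parts once (u = x, dv = exp(x) dx).
An antiderivative is F(x) = (x - 1)*exp(x).
Then F(1) - F(0) = (0) - (-1) = 1.

1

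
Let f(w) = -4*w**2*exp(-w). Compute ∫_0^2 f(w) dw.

Integrate by parts twice (u = w^2, dv = -4*exp(-w) dw).
An antiderivative is F(w) = (4*w**2 + 8*w + 8)*exp(-w).
Then F(2) - F(0) = (40*exp(-2)) - (8) = -8 + 40*exp(-2).

-8 + 40*exp(-2)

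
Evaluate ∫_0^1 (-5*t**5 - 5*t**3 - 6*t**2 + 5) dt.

By the power rule, an antiderivative is F(t) = -5*t**6/6 - 5*t**4/4 - 2*t**3 + 5*t.
Then F(1) - F(0) = (11/12) - (0) = 11/12.

11/12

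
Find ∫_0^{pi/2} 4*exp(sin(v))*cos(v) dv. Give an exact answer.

Let u = sin(v), so du = cos(v) dv. When v = 0, u = 0; when v = pi/2, u = 1.
The integral becomes 4·∫ exp(u) du from 0 to 1, with antiderivative 4*exp(u).
Back in v: F(v) = 4*exp(sin(v)).
Then F(pi/2) - F(0) = (4*E) - (4) = -4 + 4*E.

-4 + 4*E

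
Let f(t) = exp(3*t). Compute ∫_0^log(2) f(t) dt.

Let u = exp(t), so du = exp(t) dt. When t = 0, u = 1; when t = log(2), u = 2.
The integral becomes ∫ u**2 du from 1 to 2, with antiderivative u**3/3.
Back in t: F(t) = exp(3*t)/3.
Then F(log(2)) - F(0) = (8/3) - (1/3) = 7/3.

7/3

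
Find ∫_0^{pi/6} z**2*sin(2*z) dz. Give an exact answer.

Integrate by parts twice (u = z^2, dv = sin(2*z) dz).
An antiderivative is F(z) = -z**2*cos(2*z)/2 + z*sin(2*z)/2 + cos(2*z)/4.
Then F(pi/6) - F(0) = (-pi**2/144 + 1/8 + sqrt(3)*pi/24) - (1/4) = -1/8 - pi**2/144 + sqrt(3)*pi/24.

-1/8 - pi**2/144 + sqrt(3)*pi/24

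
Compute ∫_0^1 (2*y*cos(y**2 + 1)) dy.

-sin(1) + sin(2)

Let u = y**2 + 1, so du = 2*y dy. When y = 0, u = 1; when y = 1, u = 2.
The integral becomes ∫ cos(u) du from 1 to 2, with antiderivative sin(u).
Back in y: F(y) = sin(y**2 + 1).
Then F(1) - F(0) = (sin(2)) - (sin(1)) = -sin(1) + sin(2).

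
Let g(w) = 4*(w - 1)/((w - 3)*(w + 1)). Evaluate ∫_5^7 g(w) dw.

Factor the denominator: w**2 - 2*w - 3 = (w + 1)(w - 3).
Partial fractions: 4*(w - 1)/((w - 3)*(w + 1)) = 2/(w + 1) + 2/(w - 3).
An antiderivative is F(w) = 2*log(w - 3) + 2*log(w + 1).
Then F(7) - F(5) = (10*log(2)) - (2*log(3) + 4*log(2)) = log(64/9).

log(64/9)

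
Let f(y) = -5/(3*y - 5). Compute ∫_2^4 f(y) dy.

-5*log(7)/3

An antiderivative is F(y) = -5*log(3*y - 5)/3.
Then F(4) - F(2) = (-5*log(7)/3) - (0) = -5*log(7)/3.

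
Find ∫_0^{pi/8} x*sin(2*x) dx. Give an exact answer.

sqrt(2)*(4 - pi)/32

Integrate by parts once (u = x, dv = sin(2*x) dx).
An antiderivative is F(x) = -x*cos(2*x)/2 + sin(2*x)/4.
Then F(pi/8) - F(0) = (sqrt(2)*(4 - pi)/32) - (0) = sqrt(2)*(4 - pi)/32.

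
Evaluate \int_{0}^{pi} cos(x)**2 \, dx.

Use the identity cos^2(x) = (1 + cos(2*x))/2.
An antiderivative is F(x) = x/2 + sin(2*x)/4.
Then F(pi) - F(0) = (pi/2) - (0) = pi/2.

pi/2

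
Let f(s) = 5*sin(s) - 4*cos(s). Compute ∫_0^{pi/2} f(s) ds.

1

An antiderivative is F(s) = -4*sin(s) - 5*cos(s).
Then F(pi/2) - F(0) = (-4) - (-5) = 1.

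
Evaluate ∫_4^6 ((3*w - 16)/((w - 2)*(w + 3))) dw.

-5*log(7) - 2*log(2) + 10*log(3)

Factor the denominator: w**2 + w - 6 = (w + 3)(w - 2).
Partial fractions: (3*w - 16)/((w - 2)*(w + 3)) = 5/(w + 3) - 2/(w - 2).
An antiderivative is F(w) = -2*log(w - 2) + 5*log(w + 3).
Then F(6) - F(4) = (-4*log(2) + 10*log(3)) - (-2*log(2) + 5*log(7)) = -5*log(7) - 2*log(2) + 10*log(3).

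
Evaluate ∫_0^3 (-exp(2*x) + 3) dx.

19/2 - exp(6)/2

An antiderivative is F(x) = -exp(2*x)/2 + 3*x.
Then F(3) - F(0) = (9 - exp(6)/2) - (-1/2) = 19/2 - exp(6)/2.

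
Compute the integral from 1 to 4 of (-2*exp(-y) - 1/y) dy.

An antiderivative is F(y) = -log(y) + 2*exp(-y).
Then F(4) - F(1) = ((2 - log(4**exp(4)))*exp(-4)) - (2*exp(-1)) = (-log(4**exp(4)) - 2*exp(3) + 2)*exp(-4).

(-log(4**exp(4)) - 2*exp(3) + 2)*exp(-4)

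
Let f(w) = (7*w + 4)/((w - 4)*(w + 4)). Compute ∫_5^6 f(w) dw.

-6*log(3) + 3*log(5) + 7*log(2)

Factor the denominator: w**2 - 16 = (w + 4)(w - 4).
Partial fractions: (7*w + 4)/((w - 4)*(w + 4)) = 3/(w + 4) + 4/(w - 4).
An antiderivative is F(w) = 4*log(w - 4) + 3*log(w + 4).
Then F(6) - F(5) = (3*log(5) + 7*log(2)) - (6*log(3)) = -6*log(3) + 3*log(5) + 7*log(2).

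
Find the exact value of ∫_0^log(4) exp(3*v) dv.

Let u = exp(v), so du = exp(v) dv. When v = 0, u = 1; when v = log(4), u = 4.
The integral becomes ∫ u**2 du from 1 to 4, with antiderivative u**3/3.
Back in v: F(v) = exp(3*v)/3.
Then F(log(4)) - F(0) = (64/3) - (1/3) = 21.

21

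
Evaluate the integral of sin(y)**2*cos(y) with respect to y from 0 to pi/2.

Let u = sin(y), so du = cos(y) dy. When y = 0, u = 0; when y = pi/2, u = 1.
The integral becomes ∫ u**2 du from 0 to 1, with antiderivative u**3/3.
Back in y: F(y) = sin(y)**3/3.
Then F(pi/2) - F(0) = (1/3) - (0) = 1/3.

1/3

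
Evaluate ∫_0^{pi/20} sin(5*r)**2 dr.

Use the identity sin^2(5*r) = (1 - cos(10*r))/2.
An antiderivative is F(r) = r/2 - sin(10*r)/20.
Then F(pi/20) - F(0) = (-1/20 + pi/40) - (0) = -1/20 + pi/40.

-1/20 + pi/40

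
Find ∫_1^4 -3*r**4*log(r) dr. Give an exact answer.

3069/25 - 6144*log(2)/5

Integrate by parts once (u = ln r, dv = -3*r**4 dr).
An antiderivative is F(r) = -3*r**5*(5*log(r) - 1)/25.
Then F(4) - F(1) = (3072/25 - 6144*log(2)/5) - (3/25) = 3069/25 - 6144*log(2)/5.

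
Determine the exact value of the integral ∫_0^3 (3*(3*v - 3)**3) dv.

Let u = 3*v - 3, so du = 3 dv. When v = 0, u = -3; when v = 3, u = 6.
The integral becomes ∫ u**3 du from -3 to 6, with antiderivative u**4/4.
Back in v: F(v) = (3*v - 3)**4/4.
Then F(3) - F(0) = (324) - (81/4) = 1215/4.

1215/4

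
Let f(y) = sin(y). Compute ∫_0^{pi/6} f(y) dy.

1 - sqrt(3)/2

An antiderivative is F(y) = -cos(y).
Then F(pi/6) - F(0) = (-sqrt(3)/2) - (-1) = 1 - sqrt(3)/2.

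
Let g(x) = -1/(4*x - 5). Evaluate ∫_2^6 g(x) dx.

An antiderivative is F(x) = -log(4*x - 5)/4.
Then F(6) - F(2) = (-log(19)/4) - (-log(3)/4) = -log(19)/4 + log(3)/4.

-log(19)/4 + log(3)/4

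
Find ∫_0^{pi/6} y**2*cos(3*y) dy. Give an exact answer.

Integrate by parts twice (u = y^2, dv = cos(3*y) dy).
An antiderivative is F(y) = y**2*sin(3*y)/3 + 2*y*cos(3*y)/9 - 2*sin(3*y)/27.
Then F(pi/6) - F(0) = (-2/27 + pi**2/108) - (0) = -2/27 + pi**2/108.

-2/27 + pi**2/108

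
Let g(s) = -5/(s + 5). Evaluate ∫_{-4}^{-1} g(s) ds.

-10*log(2)

An antiderivative is F(s) = -5*log(s + 5).
Then F(-1) - F(-4) = (-10*log(2)) - (0) = -10*log(2).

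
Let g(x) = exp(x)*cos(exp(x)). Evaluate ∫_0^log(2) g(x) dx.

-sin(1) + sin(2)

Let u = exp(x), so du = exp(x) dx. When x = 0, u = 1; when x = log(2), u = 2.
The integral becomes ∫ cos(u) du from 1 to 2, with antiderivative sin(u).
Back in x: F(x) = sin(exp(x)).
Then F(log(2)) - F(0) = (sin(2)) - (sin(1)) = -sin(1) + sin(2).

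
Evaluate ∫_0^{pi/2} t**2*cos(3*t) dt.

2/27 - pi**2/12

Integrate by parts twice (u = t^2, dv = cos(3*t) dt).
An antiderivative is F(t) = t**2*sin(3*t)/3 + 2*t*cos(3*t)/9 - 2*sin(3*t)/27.
Then F(pi/2) - F(0) = (2/27 - pi**2/12) - (0) = 2/27 - pi**2/12.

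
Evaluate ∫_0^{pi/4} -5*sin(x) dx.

An antiderivative is F(x) = 5*cos(x).
Then F(pi/4) - F(0) = (5*sqrt(2)/2) - (5) = -5 + 5*sqrt(2)/2.

-5 + 5*sqrt(2)/2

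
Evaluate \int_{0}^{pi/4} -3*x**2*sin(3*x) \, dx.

Integrate by parts twice (u = x^2, dv = -3*sin(3*x) dx).
An antiderivative is F(x) = x**2*cos(3*x) - 2*x*sin(3*x)/3 - 2*cos(3*x)/9.
Then F(pi/4) - F(0) = (sqrt(2)*(-9*pi**2 - 24*pi + 32)/288) - (-2/9) = -sqrt(2)*pi**2/32 - sqrt(2)*pi/12 + sqrt(2)/9 + 2/9.

-sqrt(2)*pi**2/32 - sqrt(2)*pi/12 + sqrt(2)/9 + 2/9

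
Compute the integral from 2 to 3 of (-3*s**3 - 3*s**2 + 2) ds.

-263/4

By the power rule, an antiderivative is F(s) = -3*s**4/4 - s**3 + 2*s.
Then F(3) - F(2) = (-327/4) - (-16) = -263/4.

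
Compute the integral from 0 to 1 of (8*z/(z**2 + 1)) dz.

log(16)

Let u = z**2 + 1, so du = 2*z dz. When z = 0, u = 1; when z = 1, u = 2.
The integral becomes 4·∫ 1/u du from 1 to 2, with antiderivative 4*log(u).
Back in z: F(z) = 4*log(z**2 + 1).
Then F(1) - F(0) = (log(16)) - (0) = log(16).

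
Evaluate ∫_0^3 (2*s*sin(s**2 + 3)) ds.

Let u = s**2 + 3, so du = 2*s ds. When s = 0, u = 3; when s = 3, u = 12.
The integral becomes ∫ sin(u) du from 3 to 12, with antiderivative -cos(u).
Back in s: F(s) = -cos(s**2 + 3).
Then F(3) - F(0) = (-cos(12)) - (-cos(3)) = cos(3) - cos(12).

cos(3) - cos(12)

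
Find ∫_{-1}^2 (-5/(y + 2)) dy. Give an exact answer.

-10*log(2)

An antiderivative is F(y) = -5*log(y + 2).
Then F(2) - F(-1) = (-10*log(2)) - (0) = -10*log(2).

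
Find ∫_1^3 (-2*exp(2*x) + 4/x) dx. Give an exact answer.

An antiderivative is F(x) = -exp(2*x) + 4*log(x).
Then F(3) - F(1) = (-exp(6) + log(81)) - (-exp(2)) = -exp(6) + log(81) + exp(2).

-exp(6) + log(81) + exp(2)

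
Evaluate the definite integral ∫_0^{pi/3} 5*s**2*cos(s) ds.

-5*sqrt(3) + 5*sqrt(3)*pi**2/18 + 5*pi/3

Integrate by parts twice (u = s^2, dv = 5*cos(s) ds).
An antiderivative is F(s) = 5*s**2*sin(s) + 10*s*cos(s) - 10*sin(s).
Then F(pi/3) - F(0) = (-5*sqrt(3) + 5*sqrt(3)*pi**2/18 + 5*pi/3) - (0) = -5*sqrt(3) + 5*sqrt(3)*pi**2/18 + 5*pi/3.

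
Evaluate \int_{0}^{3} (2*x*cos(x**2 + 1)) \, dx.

Let u = x**2 + 1, so du = 2*x dx. When x = 0, u = 1; when x = 3, u = 10.
The integral becomes ∫ cos(u) du from 1 to 10, with antiderivative sin(u).
Back in x: F(x) = sin(x**2 + 1).
Then F(3) - F(0) = (sin(10)) - (sin(1)) = -sin(1) + sin(10).

-sin(1) + sin(10)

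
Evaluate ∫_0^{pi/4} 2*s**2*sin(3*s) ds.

-4/27 - 2*sqrt(2)/27 + sqrt(2)*pi/18 + sqrt(2)*pi**2/48

Integrate by parts twice (u = s^2, dv = 2*sin(3*s) ds).
An antiderivative is F(s) = -2*s**2*cos(3*s)/3 + 4*s*sin(3*s)/9 + 4*cos(3*s)/27.
Then F(pi/4) - F(0) = (sqrt(2)*(-32 + 24*pi + 9*pi**2)/432) - (4/27) = -4/27 - 2*sqrt(2)/27 + sqrt(2)*pi/18 + sqrt(2)*pi**2/48.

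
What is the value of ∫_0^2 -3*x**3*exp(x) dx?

Integrate by parts 3 times (u = x^3, dv = -3*exp(x) dx).
An antiderivative is F(x) = (-3*x**3 + 9*x**2 - 18*x + 18)*exp(x).
Then F(2) - F(0) = (-6*exp(2)) - (18) = -6*exp(2) - 18.

-6*exp(2) - 18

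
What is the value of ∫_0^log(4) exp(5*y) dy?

1023/5

Let u = exp(y), so du = exp(y) dy. When y = 0, u = 1; when y = log(4), u = 4.
The integral becomes ∫ u**4 du from 1 to 4, with antiderivative u**5/5.
Back in y: F(y) = exp(5*y)/5.
Then F(log(4)) - F(0) = (1024/5) - (1/5) = 1023/5.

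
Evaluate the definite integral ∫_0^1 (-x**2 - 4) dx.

By the power rule, an antiderivative is F(x) = -x**3/3 - 4*x.
Then F(1) - F(0) = (-13/3) - (0) = -13/3.

-13/3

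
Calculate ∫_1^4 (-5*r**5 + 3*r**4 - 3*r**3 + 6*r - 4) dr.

By the power rule, an antiderivative is F(r) = -5*r**6/6 + 3*r**5/5 - 3*r**4/4 + 3*r**2 - 4*r.
Then F(4) - F(1) = (-44384/15) - (-119/60) = -59139/20.

-59139/20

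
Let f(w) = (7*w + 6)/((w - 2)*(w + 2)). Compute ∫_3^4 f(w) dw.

-2*log(5) + 2*log(3) + 7*log(2)

Factor the denominator: w**2 - 4 = (w + 2)(w - 2).
Partial fractions: (7*w + 6)/((w - 2)*(w + 2)) = 2/(w + 2) + 5/(w - 2).
An antiderivative is F(w) = 5*log(w - 2) + 2*log(w + 2).
Then F(4) - F(3) = (2*log(3) + 7*log(2)) - (log(25)) = -2*log(5) + 2*log(3) + 7*log(2).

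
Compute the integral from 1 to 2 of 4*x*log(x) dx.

Integrate by parts once (u = ln x, dv = 4*x dx).
An antiderivative is F(x) = x**2*(2*log(x) - 1).
Then F(2) - F(1) = (-4 + 8*log(2)) - (-1) = -3 + 8*log(2).

-3 + 8*log(2)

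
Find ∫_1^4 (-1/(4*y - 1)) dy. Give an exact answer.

-log(15)/4 + log(3)/4

An antiderivative is F(y) = -log(4*y - 1)/4.
Then F(4) - F(1) = (-log(15)/4) - (-log(3)/4) = -log(15)/4 + log(3)/4.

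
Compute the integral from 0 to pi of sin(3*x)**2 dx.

pi/2

Use the identity sin^2(3*x) = (1 - cos(6*x))/2.
An antiderivative is F(x) = x/2 - sin(6*x)/12.
Then F(pi) - F(0) = (pi/2) - (0) = pi/2.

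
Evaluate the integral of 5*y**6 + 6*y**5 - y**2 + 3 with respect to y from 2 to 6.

5174348/21

By the power rule, an antiderivative is F(y) = 5*y**7/7 + y**6 - y**3/3 + 3*y.
Then F(6) - F(2) = (1725894/7) - (3334/21) = 5174348/21.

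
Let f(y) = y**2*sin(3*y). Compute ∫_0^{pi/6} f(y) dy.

Integrate by parts twice (u = y^2, dv = sin(3*y) dy).
An antiderivative is F(y) = -y**2*cos(3*y)/3 + 2*y*sin(3*y)/9 + 2*cos(3*y)/27.
Then F(pi/6) - F(0) = (pi/27) - (2/27) = -2/27 + pi/27.

-2/27 + pi/27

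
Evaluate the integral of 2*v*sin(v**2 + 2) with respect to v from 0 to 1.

Let u = v**2 + 2, so du = 2*v dv. When v = 0, u = 2; when v = 1, u = 3.
The integral becomes ∫ sin(u) du from 2 to 3, with antiderivative -cos(u).
Back in v: F(v) = -cos(v**2 + 2).
Then F(1) - F(0) = (-cos(3)) - (-cos(2)) = cos(2) - cos(3).

cos(2) - cos(3)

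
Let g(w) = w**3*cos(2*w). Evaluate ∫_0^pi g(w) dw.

3*pi**2/4

Integrate by parts 3 times (u = w^3, dv = cos(2*w) dw).
An antiderivative is F(w) = w**3*sin(2*w)/2 + 3*w**2*cos(2*w)/4 - 3*w*sin(2*w)/4 - 3*cos(2*w)/8.
Then F(pi) - F(0) = (-3/8 + 3*pi**2/4) - (-3/8) = 3*pi**2/4.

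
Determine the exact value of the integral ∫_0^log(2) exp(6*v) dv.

21/2

Let u = exp(v), so du = exp(v) dv. When v = 0, u = 1; when v = log(2), u = 2.
The integral becomes ∫ u**5 du from 1 to 2, with antiderivative u**6/6.
Back in v: F(v) = exp(6*v)/6.
Then F(log(2)) - F(0) = (32/3) - (1/6) = 21/2.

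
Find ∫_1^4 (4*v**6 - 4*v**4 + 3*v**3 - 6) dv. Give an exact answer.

1220319/140

By the power rule, an antiderivative is F(v) = 4*v**7/7 - 4*v**5/5 + 3*v**4/4 - 6*v.
Then F(4) - F(1) = (304888/35) - (-767/140) = 1220319/140.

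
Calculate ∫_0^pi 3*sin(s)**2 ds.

Use the identity sin^2(s) = (1 - cos(2*s))/2.
An antiderivative is F(s) = 3*s/2 - 3*sin(2*s)/4.
Then F(pi) - F(0) = (3*pi/2) - (0) = 3*pi/2.

3*pi/2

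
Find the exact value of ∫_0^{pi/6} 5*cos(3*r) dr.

5/3

An antiderivative is F(r) = 5*sin(3*r)/3.
Then F(pi/6) - F(0) = (5/3) - (0) = 5/3.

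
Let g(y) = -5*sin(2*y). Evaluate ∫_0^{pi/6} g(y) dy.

-5/4

An antiderivative is F(y) = 5*cos(2*y)/2.
Then F(pi/6) - F(0) = (5/4) - (5/2) = -5/4.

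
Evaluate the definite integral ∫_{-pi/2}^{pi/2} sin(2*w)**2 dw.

Use the identity sin^2(2*w) = (1 - cos(4*w))/2.
An antiderivative is F(w) = w/2 - sin(4*w)/8.
Then F(pi/2) - F(-pi/2) = (pi/4) - (-pi/4) = pi/2.

pi/2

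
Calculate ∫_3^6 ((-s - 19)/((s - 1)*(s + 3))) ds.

-5*log(5) + log(2) + 4*log(3)

Factor the denominator: s**2 + 2*s - 3 = (s + 3)(s - 1).
Partial fractions: (-s - 19)/((s - 1)*(s + 3)) = 4/(s + 3) - 5/(s - 1).
An antiderivative is F(s) = -5*log(s - 1) + 4*log(s + 3).
Then F(6) - F(3) = (-5*log(5) + 8*log(3)) - (log(81/2)) = -5*log(5) + log(2) + 4*log(3).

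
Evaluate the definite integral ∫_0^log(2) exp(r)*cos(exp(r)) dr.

Let u = exp(r), so du = exp(r) dr. When r = 0, u = 1; when r = log(2), u = 2.
The integral becomes ∫ cos(u) du from 1 to 2, with antiderivative sin(u).
Back in r: F(r) = sin(exp(r)).
Then F(log(2)) - F(0) = (sin(2)) - (sin(1)) = -sin(1) + sin(2).

-sin(1) + sin(2)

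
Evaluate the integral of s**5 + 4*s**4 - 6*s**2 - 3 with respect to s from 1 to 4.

13659/10

By the power rule, an antiderivative is F(s) = s**6/6 + 4*s**5/5 - 2*s**3 - 3*s.
Then F(4) - F(1) = (20428/15) - (-121/30) = 13659/10.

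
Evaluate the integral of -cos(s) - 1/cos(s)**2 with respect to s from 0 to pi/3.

-3*sqrt(3)/2

An antiderivative is F(s) = -sin(s) - tan(s).
Then F(pi/3) - F(0) = (-3*sqrt(3)/2) - (0) = -3*sqrt(3)/2.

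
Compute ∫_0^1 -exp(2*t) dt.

1/2 - exp(2)/2

An antiderivative is F(t) = -exp(2*t)/2.
Then F(1) - F(0) = (-exp(2)/2) - (-1/2) = 1/2 - exp(2)/2.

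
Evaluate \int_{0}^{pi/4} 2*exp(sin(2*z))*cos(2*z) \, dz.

-1 + E

Let u = sin(2*z), so du = 2*cos(2*z) dz. When z = 0, u = 0; when z = pi/4, u = 1.
The integral becomes ∫ exp(u) du from 0 to 1, with antiderivative exp(u).
Back in z: F(z) = exp(sin(2*z)).
Then F(pi/4) - F(0) = (E) - (1) = -1 + E.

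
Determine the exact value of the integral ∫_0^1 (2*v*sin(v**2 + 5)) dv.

Let u = v**2 + 5, so du = 2*v dv. When v = 0, u = 5; when v = 1, u = 6.
The integral becomes ∫ sin(u) du from 5 to 6, with antiderivative -cos(u).
Back in v: F(v) = -cos(v**2 + 5).
Then F(1) - F(0) = (-cos(6)) - (-cos(5)) = -cos(6) + cos(5).

-cos(6) + cos(5)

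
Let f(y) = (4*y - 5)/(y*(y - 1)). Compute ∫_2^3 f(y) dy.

-6*log(2) + 5*log(3)

Factor the denominator: y**2 - y = y(y - 1).
Partial fractions: (4*y - 5)/(y*(y - 1)) = 5/y - 1/(y - 1).
An antiderivative is F(y) = 5*log(y) - log(y - 1).
Then F(3) - F(2) = (-log(2) + 5*log(3)) - (log(32)) = -6*log(2) + 5*log(3).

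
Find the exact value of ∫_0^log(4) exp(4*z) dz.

Let u = exp(z), so du = exp(z) dz. When z = 0, u = 1; when z = log(4), u = 4.
The integral becomes ∫ u**3 du from 1 to 4, with antiderivative u**4/4.
Back in z: F(z) = exp(4*z)/4.
Then F(log(4)) - F(0) = (64) - (1/4) = 255/4.

255/4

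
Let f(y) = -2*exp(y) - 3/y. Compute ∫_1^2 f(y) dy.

An antiderivative is F(y) = -2*exp(y) - 3*log(y).
Then F(2) - F(1) = (-2*exp(2) - log(8)) - (-2*exp(1)) = -2*exp(2) - log(8) + 2*exp(1).

-2*exp(2) - log(8) + 2*exp(1)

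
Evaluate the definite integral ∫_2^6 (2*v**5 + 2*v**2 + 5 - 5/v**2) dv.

By the power rule, an antiderivative is F(v) = v**6/3 + 2*v**3/3 + 5*v + 5/v.
Then F(6) - F(2) = (94361/6) - (235/6) = 47063/3.

47063/3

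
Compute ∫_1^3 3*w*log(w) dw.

Integrate by parts once (u = ln w, dv = 3*w dw).
An antiderivative is F(w) = 3*w**2*(2*log(w) - 1)/4.
Then F(3) - F(1) = (-27/4 + 27*log(3)/2) - (-3/4) = -6 + 27*log(3)/2.

-6 + 27*log(3)/2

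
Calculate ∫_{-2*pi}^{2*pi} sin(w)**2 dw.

Use the identity sin^2(w) = (1 - cos(2*w))/2.
An antiderivative is F(w) = w/2 - sin(2*w)/4.
Then F(2*pi) - F(-2*pi) = (pi) - (-pi) = 2*pi.

2*pi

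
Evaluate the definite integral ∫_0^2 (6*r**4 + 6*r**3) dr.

312/5

By the power rule, an antiderivative is F(r) = 6*r**5/5 + 3*r**4/2.
Then F(2) - F(0) = (312/5) - (0) = 312/5.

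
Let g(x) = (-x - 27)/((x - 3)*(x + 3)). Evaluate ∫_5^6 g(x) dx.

-7*log(2) + 3*log(3)

Factor the denominator: x**2 - 9 = (x + 3)(x - 3).
Partial fractions: (-x - 27)/((x - 3)*(x + 3)) = 4/(x + 3) - 5/(x - 3).
An antiderivative is F(x) = -5*log(x - 3) + 4*log(x + 3).
Then F(6) - F(5) = (log(27)) - (7*log(2)) = -7*log(2) + 3*log(3).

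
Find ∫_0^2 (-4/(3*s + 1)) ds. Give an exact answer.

-4*log(7)/3

An antiderivative is F(s) = -4*log(3*s + 1)/3.
Then F(2) - F(0) = (-4*log(7)/3) - (0) = -4*log(7)/3.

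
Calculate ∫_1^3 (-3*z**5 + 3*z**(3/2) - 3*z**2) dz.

-1956/5 + 54*sqrt(3)/5

By the power rule, an antiderivative is F(z) = -z**6/2 + 6*z**(5/2)/5 - z**3.
Then F(3) - F(1) = (-783/2 + 54*sqrt(3)/5) - (-3/10) = -1956/5 + 54*sqrt(3)/5.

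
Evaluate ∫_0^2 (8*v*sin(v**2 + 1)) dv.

-4*cos(5) + 4*cos(1)

Let u = v**2 + 1, so du = 2*v dv. When v = 0, u = 1; when v = 2, u = 5.
The integral becomes 4·∫ sin(u) du from 1 to 5, with antiderivative -4*cos(u).
Back in v: F(v) = -4*cos(v**2 + 1).
Then F(2) - F(0) = (-4*cos(5)) - (-4*cos(1)) = -4*cos(5) + 4*cos(1).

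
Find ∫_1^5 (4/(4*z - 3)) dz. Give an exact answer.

log(17)

An antiderivative is F(z) = log(4*z - 3).
Then F(5) - F(1) = (log(17)) - (0) = log(17).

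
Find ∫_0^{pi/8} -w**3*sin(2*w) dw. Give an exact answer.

Integrate by parts 3 times (u = w^3, dv = -sin(2*w) dw).
An antiderivative is F(w) = w**3*cos(2*w)/2 - 3*w**2*sin(2*w)/4 - 3*w*cos(2*w)/4 + 3*sin(2*w)/8.
Then F(pi/8) - F(0) = (sqrt(2)*(-96*pi - 12*pi**2 + pi**3 + 384)/2048) - (0) = sqrt(2)*(-96*pi - 12*pi**2 + pi**3 + 384)/2048.

sqrt(2)*(-96*pi - 12*pi**2 + pi**3 + 384)/2048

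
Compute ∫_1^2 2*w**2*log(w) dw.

Integrate by parts once (u = ln w, dv = 2*w**2 dw).
An antiderivative is F(w) = 2*w**3*(3*log(w) - 1)/9.
Then F(2) - F(1) = (-16/9 + 16*log(2)/3) - (-2/9) = -14/9 + 16*log(2)/3.

-14/9 + 16*log(2)/3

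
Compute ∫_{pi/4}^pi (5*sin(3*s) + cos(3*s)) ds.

An antiderivative is F(s) = sin(3*s)/3 - 5*cos(3*s)/3.
Then F(pi) - F(pi/4) = (5/3) - (sqrt(2)) = 5/3 - sqrt(2).

5/3 - sqrt(2)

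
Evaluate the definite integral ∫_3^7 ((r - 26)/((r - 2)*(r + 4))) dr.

-5*log(7) - 4*log(5) + 5*log(11)

Factor the denominator: r**2 + 2*r - 8 = (r + 4)(r - 2).
Partial fractions: (r - 26)/((r - 2)*(r + 4)) = 5/(r + 4) - 4/(r - 2).
An antiderivative is F(r) = -4*log(r - 2) + 5*log(r + 4).
Then F(7) - F(3) = (-4*log(5) + 5*log(11)) - (5*log(7)) = -5*log(7) - 4*log(5) + 5*log(11).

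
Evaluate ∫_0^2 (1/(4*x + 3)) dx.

An antiderivative is F(x) = log(4*x + 3)/4.
Then F(2) - F(0) = (log(11)/4) - (log(3)/4) = -log(3)/4 + log(11)/4.

-log(3)/4 + log(11)/4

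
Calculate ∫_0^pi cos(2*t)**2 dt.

pi/2

Use the identity cos^2(2*t) = (1 + cos(4*t))/2.
An antiderivative is F(t) = t/2 + sin(4*t)/8.
Then F(pi) - F(0) = (pi/2) - (0) = pi/2.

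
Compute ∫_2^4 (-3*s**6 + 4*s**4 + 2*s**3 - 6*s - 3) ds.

By the power rule, an antiderivative is F(s) = -3*s**7/7 + 4*s**5/5 + s**4/2 - 3*s**2 - 3*s.
Then F(4) - F(2) = (-214708/35) - (-1374/35) = -213334/35.

-213334/35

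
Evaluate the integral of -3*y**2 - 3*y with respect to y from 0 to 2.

By the power rule, an antiderivative is F(y) = -y**3 - 3*y**2/2.
Then F(2) - F(0) = (-14) - (0) = -14.

-14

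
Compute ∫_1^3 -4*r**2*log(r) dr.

104/9 - 36*log(3)

Integrate by parts once (u = ln r, dv = -4*r**2 dr).
An antiderivative is F(r) = -4*r**3*(3*log(r) - 1)/9.
Then F(3) - F(1) = (12 - 36*log(3)) - (4/9) = 104/9 - 36*log(3).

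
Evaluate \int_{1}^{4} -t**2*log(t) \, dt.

Integrate by parts once (u = ln t, dv = -t**2 dt).
An antiderivative is F(t) = -t**3*(3*log(t) - 1)/9.
Then F(4) - F(1) = (64/9 - 128*log(2)/3) - (1/9) = 7 - 128*log(2)/3.

7 - 128*log(2)/3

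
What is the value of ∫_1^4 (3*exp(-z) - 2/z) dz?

An antiderivative is F(z) = -2*log(z) - 3*exp(-z).
Then F(4) - F(1) = (-4*log(2) - 3*exp(-4)) - (-3*exp(-1)) = -4*log(2) - 3*exp(-4) + 3*exp(-1).

-4*log(2) - 3*exp(-4) + 3*exp(-1)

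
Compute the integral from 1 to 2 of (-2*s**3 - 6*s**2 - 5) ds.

By the power rule, an antiderivative is F(s) = -s**4/2 - 2*s**3 - 5*s.
Then F(2) - F(1) = (-34) - (-15/2) = -53/2.

-53/2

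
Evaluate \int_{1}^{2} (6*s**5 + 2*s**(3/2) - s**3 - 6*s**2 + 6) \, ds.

By the power rule, an antiderivative is F(s) = s**6 + 4*s**(5/2)/5 - s**4/4 - 2*s**3 + 6*s.
Then F(2) - F(1) = (16*sqrt(2)/5 + 56) - (111/20) = 16*sqrt(2)/5 + 1009/20.

16*sqrt(2)/5 + 1009/20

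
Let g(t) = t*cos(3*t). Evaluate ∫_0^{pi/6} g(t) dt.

Integrate by parts once (u = t, dv = cos(3*t) dt).
An antiderivative is F(t) = t*sin(3*t)/3 + cos(3*t)/9.
Then F(pi/6) - F(0) = (pi/18) - (1/9) = -1/9 + pi/18.

-1/9 + pi/18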